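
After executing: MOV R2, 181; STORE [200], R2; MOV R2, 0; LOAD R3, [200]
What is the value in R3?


Register and memory trace:
  MOV R2, 181  → R2 = 181
  STORE [200], R2  → mem[200] = 181
  MOV R2, 0  → R2 = 0
  LOAD R3, [200]  → R3 = mem[200] = 181
Final: R3 = 181

181


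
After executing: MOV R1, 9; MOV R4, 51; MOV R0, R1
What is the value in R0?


Register state trace:
  MOV R1, 9  → R1 = 9
  MOV R4, 51  → R4 = 51
  MOV R0, R1  → R0 = 9
Final: R0 = 9

9


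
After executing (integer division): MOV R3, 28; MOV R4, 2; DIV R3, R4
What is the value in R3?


Register state trace:
  MOV R3, 28  → R3 = 28
  MOV R4, 2  → R4 = 2
  DIV R3, R4  → R3 = 28 // 2 = 14
Final: R3 = 14

14


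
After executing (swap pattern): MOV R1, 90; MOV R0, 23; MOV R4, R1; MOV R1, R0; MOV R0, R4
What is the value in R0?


Register state trace (swap pattern):
  MOV R1, 90  → R1 = 90
  MOV R0, 23  → R0 = 23
  MOV R4, R1  → R4 = 90  (save R1)
  MOV R1, R0  → R1 = 23  (R1 gets R0's value)
  MOV R0, R4  → R0 = 90  (R0 gets saved value)
Final: R0 = 90

90


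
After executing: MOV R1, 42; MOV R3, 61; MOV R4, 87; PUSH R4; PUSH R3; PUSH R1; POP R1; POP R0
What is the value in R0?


Stack trace (top is rightmost):
  MOV R1, 42  → R1 = 42
  MOV R3, 61  → R3 = 61
  MOV R4, 87  → R4 = 87
  PUSH R4  → stack: [87]
  PUSH R3  → stack: [87, 61]
  PUSH R1  → stack: [87, 61, 42]
  POP R1  → R1 = 42, stack: [87, 61]
  POP R0  → R0 = 61, stack: [87]
Final: R0 = 61

61


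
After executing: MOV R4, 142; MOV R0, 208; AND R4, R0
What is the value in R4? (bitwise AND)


Register state trace:
  MOV R4, 142  → R4 = 142 (0b10001110)
  MOV R0, 208  → R0 = 208 (0b11010000)
  AND R4, R0  → R4 = 142 AND 208 = 128 (0b10000000)
Final: R4 = 128

128


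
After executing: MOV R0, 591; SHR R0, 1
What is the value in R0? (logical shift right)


Register state trace:
  MOV R0, 591  → R0 = 591
  SHR R0, 1  → R0 = 591 >> 1 = 591 // 2^1 = 295
Final: R0 = 295

295


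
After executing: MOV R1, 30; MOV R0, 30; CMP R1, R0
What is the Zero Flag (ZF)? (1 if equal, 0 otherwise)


Register state trace:
  MOV R1, 30  → R1 = 30
  MOV R0, 30  → R0 = 30
  CMP R1, R0  → computes 30 - 30 = 0
  Result is zero, so values are equal
ZF = 1

1


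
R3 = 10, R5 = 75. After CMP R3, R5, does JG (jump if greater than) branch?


Trace:
  R3 = 10, R5 = 75
  CMP R3, R5  → compares 10 vs 75
  JG checks: is 10 greater than 75?
  10 < 75, so condition is false
Branch taken: No

No


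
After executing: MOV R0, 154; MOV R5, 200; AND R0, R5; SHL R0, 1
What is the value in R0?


Register state trace:
  MOV R0, 154  → R0 = 154 (0b10011010)
  MOV R5, 200  → R5 = 200 (0b11001000)
  AND R0, R5  → R0 = 154 AND 200 = 136 (0b10001000)
  SHL R0, 1  → R0 = 136 << 1 = 272
Final: R0 = 272

272


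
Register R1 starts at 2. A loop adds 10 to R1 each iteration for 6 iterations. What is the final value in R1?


Starting value: R1 = 2
  Iter 1: R1 = 2 + 10 = 12
  Iter 2: R1 = 12 + 10 = 22
  Iter 3: R1 = 22 + 10 = 32
  Iter 4: R1 = 32 + 10 = 42
  Iter 5: R1 = 42 + 10 = 52
  Iter 6: R1 = 52 + 10 = 62
Final: R1 = 62

62


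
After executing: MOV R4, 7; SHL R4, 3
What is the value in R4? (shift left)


Register state trace:
  MOV R4, 7  → R4 = 7
  SHL R4, 3  → R4 = 7 << 3 = 7 * 2^3 = 56
Final: R4 = 56

56


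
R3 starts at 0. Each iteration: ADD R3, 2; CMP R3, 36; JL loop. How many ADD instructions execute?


Loop trace (R3 starts at 0, target 36, step 2):
  ADD #1: R3 = 0 + 2 = 2  → 2 < 36, loop
  ADD #2: R3 = 2 + 2 = 4  → 4 < 36, loop
  ADD #3: R3 = 4 + 2 = 6  → 6 < 36, loop
  ADD #4: R3 = 6 + 2 = 8  → 8 < 36, loop
  ADD #5: R3 = 8 + 2 = 10  → 10 < 36, loop
  ADD #6: R3 = 10 + 2 = 12  → 12 < 36, loop
  ADD #7: R3 = 12 + 2 = 14  → 14 < 36, loop
  ADD #8: R3 = 14 + 2 = 16  → 16 < 36, loop
  ADD #9: R3 = 16 + 2 = 18  → 18 < 36, loop
  ADD #10: R3 = 18 + 2 = 20  → 20 < 36, loop
  ADD #11: R3 = 20 + 2 = 22  → 22 < 36, loop
  ADD #12: R3 = 22 + 2 = 24  → 24 < 36, loop
  ADD #13: R3 = 24 + 2 = 26  → 26 < 36, loop
  ADD #14: R3 = 26 + 2 = 28  → 28 < 36, loop
  ADD #15: R3 = 28 + 2 = 30  → 30 < 36, loop
  ADD #16: R3 = 30 + 2 = 32  → 32 < 36, loop
  ADD #17: R3 = 32 + 2 = 34  → 34 < 36, loop
  ADD #18: R3 = 34 + 2 = 36  → 36 >= 36, exit
Total ADD instructions: 18

18


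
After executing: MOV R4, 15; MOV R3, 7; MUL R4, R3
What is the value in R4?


Register state trace:
  MOV R4, 15  → R4 = 15
  MOV R3, 7  → R3 = 7
  MUL R4, R3  → R4 = 15 * 7 = 105
Final: R4 = 105

105


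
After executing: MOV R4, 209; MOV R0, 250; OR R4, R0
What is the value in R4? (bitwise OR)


Register state trace:
  MOV R4, 209  → R4 = 209 (0b11010001)
  MOV R0, 250  → R0 = 250 (0b11111010)
  OR R4, R0   → R4 = 209 OR 250 = 251 (0b11111011)
Final: R4 = 251

251


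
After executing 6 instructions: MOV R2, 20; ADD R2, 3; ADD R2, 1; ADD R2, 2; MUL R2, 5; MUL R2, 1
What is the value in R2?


Register state trace:
  MOV R2, 20  → R2 = 20
  ADD R2, 3  → R2 = 20 + 3 = 23
  ADD R2, 1  → R2 = 23 + 1 = 24
  ADD R2, 2  → R2 = 24 + 2 = 26
  MUL R2, 5  → R2 = 26 * 5 = 130
  MUL R2, 1  → R2 = 130 * 1 = 130
Final: R2 = 130

130


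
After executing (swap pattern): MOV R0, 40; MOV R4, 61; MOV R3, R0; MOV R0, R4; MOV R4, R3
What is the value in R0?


Register state trace (swap pattern):
  MOV R0, 40  → R0 = 40
  MOV R4, 61  → R4 = 61
  MOV R3, R0  → R3 = 40  (save R0)
  MOV R0, R4  → R0 = 61  (R0 gets R4's value)
  MOV R4, R3  → R4 = 40  (R4 gets saved value)
Final: R0 = 61

61


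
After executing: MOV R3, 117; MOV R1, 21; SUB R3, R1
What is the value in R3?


Register state trace:
  MOV R3, 117  → R3 = 117
  MOV R1, 21  → R1 = 21
  SUB R3, R1  → R3 = 117 - 21 = 96
Final: R3 = 96

96


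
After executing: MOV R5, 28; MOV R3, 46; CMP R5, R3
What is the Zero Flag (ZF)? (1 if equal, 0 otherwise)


Register state trace:
  MOV R5, 28  → R5 = 28
  MOV R3, 46  → R3 = 46
  CMP R5, R3  → computes 28 - 46 = -18
  Result is nonzero, so values are not equal
ZF = 0

0


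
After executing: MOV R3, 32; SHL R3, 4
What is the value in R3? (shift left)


Register state trace:
  MOV R3, 32  → R3 = 32
  SHL R3, 4  → R3 = 32 << 4 = 32 * 2^4 = 512
Final: R3 = 512

512


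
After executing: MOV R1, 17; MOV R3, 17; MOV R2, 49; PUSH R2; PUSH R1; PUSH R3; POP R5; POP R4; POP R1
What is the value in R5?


Stack trace (top is rightmost):
  MOV R1, 17  → R1 = 17
  MOV R3, 17  → R3 = 17
  MOV R2, 49  → R2 = 49
  PUSH R2  → stack: [49]
  PUSH R1  → stack: [49, 17]
  PUSH R3  → stack: [49, 17, 17]
  POP R5  → R5 = 17, stack: [49, 17]
  POP R4  → R4 = 17, stack: [49]
  POP R1  → R1 = 49, stack: []
Final: R5 = 17

17


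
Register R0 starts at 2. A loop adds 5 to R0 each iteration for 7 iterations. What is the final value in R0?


Starting value: R0 = 2
  Iter 1: R0 = 2 + 5 = 7
  Iter 2: R0 = 7 + 5 = 12
  Iter 3: R0 = 12 + 5 = 17
  Iter 4: R0 = 17 + 5 = 22
  Iter 5: R0 = 22 + 5 = 27
  Iter 6: R0 = 27 + 5 = 32
  Iter 7: R0 = 32 + 5 = 37
Final: R0 = 37

37


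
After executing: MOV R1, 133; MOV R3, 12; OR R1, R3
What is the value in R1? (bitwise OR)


Register state trace:
  MOV R1, 133  → R1 = 133 (0b10000101)
  MOV R3, 12  → R3 = 12 (0b00001100)
  OR R1, R3   → R1 = 133 OR 12 = 141 (0b10001101)
Final: R1 = 141

141


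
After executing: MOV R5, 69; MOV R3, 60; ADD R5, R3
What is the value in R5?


Register state trace:
  MOV R5, 69  → R5 = 69
  MOV R3, 60  → R3 = 60
  ADD R5, R3  → R5 = 69 + 60 = 129
Final: R5 = 129

129


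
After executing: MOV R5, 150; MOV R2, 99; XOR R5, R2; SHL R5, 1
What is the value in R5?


Register state trace:
  MOV R5, 150  → R5 = 150 (0b10010110)
  MOV R2, 99  → R2 = 99 (0b01100011)
  XOR R5, R2  → R5 = 150 XOR 99 = 245 (0b11110101)
  SHL R5, 1  → R5 = 245 << 1 = 490
Final: R5 = 490

490


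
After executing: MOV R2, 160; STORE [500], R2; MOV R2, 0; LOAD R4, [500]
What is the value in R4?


Register and memory trace:
  MOV R2, 160  → R2 = 160
  STORE [500], R2  → mem[500] = 160
  MOV R2, 0  → R2 = 0
  LOAD R4, [500]  → R4 = mem[500] = 160
Final: R4 = 160

160


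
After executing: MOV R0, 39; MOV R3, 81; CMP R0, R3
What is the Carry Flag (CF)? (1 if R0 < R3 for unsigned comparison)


Register state trace:
  MOV R0, 39  → R0 = 39
  MOV R3, 81  → R3 = 81
  CMP R0, R3  → unsigned 39 - 81: borrow occurs
  39 < 81, so CF = 1
CF = 1

1


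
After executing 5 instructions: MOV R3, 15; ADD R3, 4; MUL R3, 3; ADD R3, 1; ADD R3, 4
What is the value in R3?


Register state trace:
  MOV R3, 15  → R3 = 15
  ADD R3, 4  → R3 = 15 + 4 = 19
  MUL R3, 3  → R3 = 19 * 3 = 57
  ADD R3, 1  → R3 = 57 + 1 = 58
  ADD R3, 4  → R3 = 58 + 4 = 62
Final: R3 = 62

62


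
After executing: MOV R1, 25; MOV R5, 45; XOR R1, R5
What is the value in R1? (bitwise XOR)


Register state trace:
  MOV R1, 25  → R1 = 25 (0b00011001)
  MOV R5, 45  → R5 = 45 (0b00101101)
  XOR R1, R5  → R1 = 25 XOR 45 = 52 (0b00110100)
Final: R1 = 52

52


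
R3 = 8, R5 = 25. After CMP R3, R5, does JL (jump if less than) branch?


Trace:
  R3 = 8, R5 = 25
  CMP R3, R5  → compares 8 vs 25
  JL checks: is 8 less than 25?
  8 < 25, so condition is true
Branch taken: Yes

Yes


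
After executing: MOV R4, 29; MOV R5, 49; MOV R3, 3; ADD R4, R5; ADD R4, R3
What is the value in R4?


Register state trace:
  MOV R4, 29  → R4 = 29
  MOV R5, 49  → R5 = 49
  MOV R3, 3  → R3 = 3
  ADD R4, R5  → R4 = 29 + 49 = 78
  ADD R4, R3  → R4 = 78 + 3 = 81
Final: R4 = 81

81


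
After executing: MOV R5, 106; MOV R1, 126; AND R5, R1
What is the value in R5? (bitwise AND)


Register state trace:
  MOV R5, 106  → R5 = 106 (0b01101010)
  MOV R1, 126  → R1 = 126 (0b01111110)
  AND R5, R1  → R5 = 106 AND 126 = 106 (0b01101010)
Final: R5 = 106

106


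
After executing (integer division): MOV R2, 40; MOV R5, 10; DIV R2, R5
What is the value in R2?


Register state trace:
  MOV R2, 40  → R2 = 40
  MOV R5, 10  → R5 = 10
  DIV R2, R5  → R2 = 40 // 10 = 4
Final: R2 = 4

4


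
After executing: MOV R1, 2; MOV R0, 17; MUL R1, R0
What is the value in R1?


Register state trace:
  MOV R1, 2  → R1 = 2
  MOV R0, 17  → R0 = 17
  MUL R1, R0  → R1 = 2 * 17 = 34
Final: R1 = 34

34


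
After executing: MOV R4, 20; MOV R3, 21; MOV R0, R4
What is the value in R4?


Register state trace:
  MOV R4, 20  → R4 = 20
  MOV R3, 21  → R3 = 21
  MOV R0, R4  → R0 = 20
Final: R4 = 20

20


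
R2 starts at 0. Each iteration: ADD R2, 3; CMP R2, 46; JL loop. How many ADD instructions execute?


Loop trace (R2 starts at 0, target 46, step 3):
  ADD #1: R2 = 0 + 3 = 3  → 3 < 46, loop
  ADD #2: R2 = 3 + 3 = 6  → 6 < 46, loop
  ADD #3: R2 = 6 + 3 = 9  → 9 < 46, loop
  ADD #4: R2 = 9 + 3 = 12  → 12 < 46, loop
  ADD #5: R2 = 12 + 3 = 15  → 15 < 46, loop
  ADD #6: R2 = 15 + 3 = 18  → 18 < 46, loop
  ADD #7: R2 = 18 + 3 = 21  → 21 < 46, loop
  ADD #8: R2 = 21 + 3 = 24  → 24 < 46, loop
  ADD #9: R2 = 24 + 3 = 27  → 27 < 46, loop
  ADD #10: R2 = 27 + 3 = 30  → 30 < 46, loop
  ADD #11: R2 = 30 + 3 = 33  → 33 < 46, loop
  ADD #12: R2 = 33 + 3 = 36  → 36 < 46, loop
  ADD #13: R2 = 36 + 3 = 39  → 39 < 46, loop
  ADD #14: R2 = 39 + 3 = 42  → 42 < 46, loop
  ADD #15: R2 = 42 + 3 = 45  → 45 < 46, loop
  ADD #16: R2 = 45 + 3 = 48  → 48 >= 46, exit
Total ADD instructions: 16

16


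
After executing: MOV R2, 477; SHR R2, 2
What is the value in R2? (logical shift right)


Register state trace:
  MOV R2, 477  → R2 = 477
  SHR R2, 2  → R2 = 477 >> 2 = 477 // 2^2 = 119
Final: R2 = 119

119


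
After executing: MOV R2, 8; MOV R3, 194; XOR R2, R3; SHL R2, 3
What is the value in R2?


Register state trace:
  MOV R2, 8  → R2 = 8 (0b00001000)
  MOV R3, 194  → R3 = 194 (0b11000010)
  XOR R2, R3  → R2 = 8 XOR 194 = 202 (0b11001010)
  SHL R2, 3  → R2 = 202 << 3 = 1616
Final: R2 = 1616

1616


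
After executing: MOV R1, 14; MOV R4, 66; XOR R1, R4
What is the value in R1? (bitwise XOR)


Register state trace:
  MOV R1, 14  → R1 = 14 (0b00001110)
  MOV R4, 66  → R4 = 66 (0b01000010)
  XOR R1, R4  → R1 = 14 XOR 66 = 76 (0b01001100)
Final: R1 = 76

76


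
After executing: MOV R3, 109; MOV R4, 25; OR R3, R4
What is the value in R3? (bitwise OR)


Register state trace:
  MOV R3, 109  → R3 = 109 (0b01101101)
  MOV R4, 25  → R4 = 25 (0b00011001)
  OR R3, R4   → R3 = 109 OR 25 = 125 (0b01111101)
Final: R3 = 125

125


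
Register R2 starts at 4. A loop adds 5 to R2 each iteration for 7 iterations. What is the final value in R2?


Starting value: R2 = 4
  Iter 1: R2 = 4 + 5 = 9
  Iter 2: R2 = 9 + 5 = 14
  Iter 3: R2 = 14 + 5 = 19
  Iter 4: R2 = 19 + 5 = 24
  Iter 5: R2 = 24 + 5 = 29
  Iter 6: R2 = 29 + 5 = 34
  Iter 7: R2 = 34 + 5 = 39
Final: R2 = 39

39


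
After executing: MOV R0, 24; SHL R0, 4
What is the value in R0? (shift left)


Register state trace:
  MOV R0, 24  → R0 = 24
  SHL R0, 4  → R0 = 24 << 4 = 24 * 2^4 = 384
Final: R0 = 384

384


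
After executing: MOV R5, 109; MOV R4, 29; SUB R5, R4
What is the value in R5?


Register state trace:
  MOV R5, 109  → R5 = 109
  MOV R4, 29  → R4 = 29
  SUB R5, R4  → R5 = 109 - 29 = 80
Final: R5 = 80

80


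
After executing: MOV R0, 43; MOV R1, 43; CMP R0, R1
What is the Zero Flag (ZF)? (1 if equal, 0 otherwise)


Register state trace:
  MOV R0, 43  → R0 = 43
  MOV R1, 43  → R1 = 43
  CMP R0, R1  → computes 43 - 43 = 0
  Result is zero, so values are equal
ZF = 1

1


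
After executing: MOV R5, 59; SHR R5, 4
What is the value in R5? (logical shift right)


Register state trace:
  MOV R5, 59  → R5 = 59
  SHR R5, 4  → R5 = 59 >> 4 = 59 // 2^4 = 3
Final: R5 = 3

3


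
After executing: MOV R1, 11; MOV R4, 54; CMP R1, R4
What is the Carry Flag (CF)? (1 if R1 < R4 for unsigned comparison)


Register state trace:
  MOV R1, 11  → R1 = 11
  MOV R4, 54  → R4 = 54
  CMP R1, R4  → unsigned 11 - 54: borrow occurs
  11 < 54, so CF = 1
CF = 1

1


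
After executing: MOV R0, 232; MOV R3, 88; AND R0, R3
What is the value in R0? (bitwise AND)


Register state trace:
  MOV R0, 232  → R0 = 232 (0b11101000)
  MOV R3, 88  → R3 = 88 (0b01011000)
  AND R0, R3  → R0 = 232 AND 88 = 72 (0b01001000)
Final: R0 = 72

72


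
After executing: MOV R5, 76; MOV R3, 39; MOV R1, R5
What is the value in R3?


Register state trace:
  MOV R5, 76  → R5 = 76
  MOV R3, 39  → R3 = 39
  MOV R1, R5  → R1 = 76
Final: R3 = 39

39


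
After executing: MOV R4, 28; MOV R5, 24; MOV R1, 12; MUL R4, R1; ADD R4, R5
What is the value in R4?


Register state trace:
  MOV R4, 28  → R4 = 28
  MOV R5, 24  → R5 = 24
  MOV R1, 12  → R1 = 12
  MUL R4, R1  → R4 = 28 * 12 = 336
  ADD R4, R5  → R4 = 336 + 24 = 360
Final: R4 = 360

360


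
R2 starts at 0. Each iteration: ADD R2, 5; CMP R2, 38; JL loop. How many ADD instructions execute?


Loop trace (R2 starts at 0, target 38, step 5):
  ADD #1: R2 = 0 + 5 = 5  → 5 < 38, loop
  ADD #2: R2 = 5 + 5 = 10  → 10 < 38, loop
  ADD #3: R2 = 10 + 5 = 15  → 15 < 38, loop
  ADD #4: R2 = 15 + 5 = 20  → 20 < 38, loop
  ADD #5: R2 = 20 + 5 = 25  → 25 < 38, loop
  ADD #6: R2 = 25 + 5 = 30  → 30 < 38, loop
  ADD #7: R2 = 30 + 5 = 35  → 35 < 38, loop
  ADD #8: R2 = 35 + 5 = 40  → 40 >= 38, exit
Total ADD instructions: 8

8


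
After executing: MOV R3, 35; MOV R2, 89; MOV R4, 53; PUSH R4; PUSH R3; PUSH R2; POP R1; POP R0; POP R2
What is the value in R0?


Stack trace (top is rightmost):
  MOV R3, 35  → R3 = 35
  MOV R2, 89  → R2 = 89
  MOV R4, 53  → R4 = 53
  PUSH R4  → stack: [53]
  PUSH R3  → stack: [53, 35]
  PUSH R2  → stack: [53, 35, 89]
  POP R1  → R1 = 89, stack: [53, 35]
  POP R0  → R0 = 35, stack: [53]
  POP R2  → R2 = 53, stack: []
Final: R0 = 35

35


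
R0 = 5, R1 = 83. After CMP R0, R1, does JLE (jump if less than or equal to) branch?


Trace:
  R0 = 5, R1 = 83
  CMP R0, R1  → compares 5 vs 83
  JLE checks: is 5 less than or equal to 83?
  5 < 83, so condition is true
Branch taken: Yes

Yes


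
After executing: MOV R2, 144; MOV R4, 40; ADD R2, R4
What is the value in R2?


Register state trace:
  MOV R2, 144  → R2 = 144
  MOV R4, 40  → R4 = 40
  ADD R2, R4  → R2 = 144 + 40 = 184
Final: R2 = 184

184


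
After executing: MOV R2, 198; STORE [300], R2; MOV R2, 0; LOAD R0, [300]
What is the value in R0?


Register and memory trace:
  MOV R2, 198  → R2 = 198
  STORE [300], R2  → mem[300] = 198
  MOV R2, 0  → R2 = 0
  LOAD R0, [300]  → R0 = mem[300] = 198
Final: R0 = 198

198


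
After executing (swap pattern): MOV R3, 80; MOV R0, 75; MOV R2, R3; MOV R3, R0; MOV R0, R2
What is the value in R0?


Register state trace (swap pattern):
  MOV R3, 80  → R3 = 80
  MOV R0, 75  → R0 = 75
  MOV R2, R3  → R2 = 80  (save R3)
  MOV R3, R0  → R3 = 75  (R3 gets R0's value)
  MOV R0, R2  → R0 = 80  (R0 gets saved value)
Final: R0 = 80

80


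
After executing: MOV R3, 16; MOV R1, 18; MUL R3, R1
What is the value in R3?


Register state trace:
  MOV R3, 16  → R3 = 16
  MOV R1, 18  → R1 = 18
  MUL R3, R1  → R3 = 16 * 18 = 288
Final: R3 = 288

288


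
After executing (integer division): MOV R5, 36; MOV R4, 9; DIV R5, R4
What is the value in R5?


Register state trace:
  MOV R5, 36  → R5 = 36
  MOV R4, 9  → R4 = 9
  DIV R5, R4  → R5 = 36 // 9 = 4
Final: R5 = 4

4


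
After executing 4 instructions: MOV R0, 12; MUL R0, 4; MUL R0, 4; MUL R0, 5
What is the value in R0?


Register state trace:
  MOV R0, 12  → R0 = 12
  MUL R0, 4  → R0 = 12 * 4 = 48
  MUL R0, 4  → R0 = 48 * 4 = 192
  MUL R0, 5  → R0 = 192 * 5 = 960
Final: R0 = 960

960


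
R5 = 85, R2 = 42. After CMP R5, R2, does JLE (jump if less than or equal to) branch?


Trace:
  R5 = 85, R2 = 42
  CMP R5, R2  → compares 85 vs 42
  JLE checks: is 85 less than or equal to 42?
  85 > 42, so condition is false
Branch taken: No

No


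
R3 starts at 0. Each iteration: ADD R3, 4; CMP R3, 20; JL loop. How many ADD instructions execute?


Loop trace (R3 starts at 0, target 20, step 4):
  ADD #1: R3 = 0 + 4 = 4  → 4 < 20, loop
  ADD #2: R3 = 4 + 4 = 8  → 8 < 20, loop
  ADD #3: R3 = 8 + 4 = 12  → 12 < 20, loop
  ADD #4: R3 = 12 + 4 = 16  → 16 < 20, loop
  ADD #5: R3 = 16 + 4 = 20  → 20 >= 20, exit
Total ADD instructions: 5

5


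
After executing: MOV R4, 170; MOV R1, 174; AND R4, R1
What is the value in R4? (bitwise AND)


Register state trace:
  MOV R4, 170  → R4 = 170 (0b10101010)
  MOV R1, 174  → R1 = 174 (0b10101110)
  AND R4, R1  → R4 = 170 AND 174 = 170 (0b10101010)
Final: R4 = 170

170


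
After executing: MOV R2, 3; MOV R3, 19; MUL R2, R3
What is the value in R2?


Register state trace:
  MOV R2, 3  → R2 = 3
  MOV R3, 19  → R3 = 19
  MUL R2, R3  → R2 = 3 * 19 = 57
Final: R2 = 57

57


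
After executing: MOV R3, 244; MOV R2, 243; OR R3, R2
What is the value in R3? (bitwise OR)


Register state trace:
  MOV R3, 244  → R3 = 244 (0b11110100)
  MOV R2, 243  → R2 = 243 (0b11110011)
  OR R3, R2   → R3 = 244 OR 243 = 247 (0b11110111)
Final: R3 = 247

247


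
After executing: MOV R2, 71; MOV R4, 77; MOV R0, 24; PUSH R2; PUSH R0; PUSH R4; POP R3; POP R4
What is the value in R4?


Stack trace (top is rightmost):
  MOV R2, 71  → R2 = 71
  MOV R4, 77  → R4 = 77
  MOV R0, 24  → R0 = 24
  PUSH R2  → stack: [71]
  PUSH R0  → stack: [71, 24]
  PUSH R4  → stack: [71, 24, 77]
  POP R3  → R3 = 77, stack: [71, 24]
  POP R4  → R4 = 24, stack: [71]
Final: R4 = 24

24


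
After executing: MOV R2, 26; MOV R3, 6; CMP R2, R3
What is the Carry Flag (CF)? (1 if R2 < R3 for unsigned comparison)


Register state trace:
  MOV R2, 26  → R2 = 26
  MOV R3, 6  → R3 = 6
  CMP R2, R3  → unsigned 26 - 6: no borrow
  26 >= 6, so CF = 0
CF = 0

0


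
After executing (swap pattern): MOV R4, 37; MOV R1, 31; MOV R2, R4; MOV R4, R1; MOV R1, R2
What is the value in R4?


Register state trace (swap pattern):
  MOV R4, 37  → R4 = 37
  MOV R1, 31  → R1 = 31
  MOV R2, R4  → R2 = 37  (save R4)
  MOV R4, R1  → R4 = 31  (R4 gets R1's value)
  MOV R1, R2  → R1 = 37  (R1 gets saved value)
Final: R4 = 31

31


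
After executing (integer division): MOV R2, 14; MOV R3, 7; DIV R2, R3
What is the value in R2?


Register state trace:
  MOV R2, 14  → R2 = 14
  MOV R3, 7  → R3 = 7
  DIV R2, R3  → R2 = 14 // 7 = 2
Final: R2 = 2

2


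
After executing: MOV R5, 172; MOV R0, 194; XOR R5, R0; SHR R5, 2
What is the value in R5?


Register state trace:
  MOV R5, 172  → R5 = 172 (0b10101100)
  MOV R0, 194  → R0 = 194 (0b11000010)
  XOR R5, R0  → R5 = 172 XOR 194 = 110 (0b01101110)
  SHR R5, 2  → R5 = 110 >> 2 = 27
Final: R5 = 27

27


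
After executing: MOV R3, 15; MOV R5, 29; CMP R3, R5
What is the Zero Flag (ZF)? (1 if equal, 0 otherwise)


Register state trace:
  MOV R3, 15  → R3 = 15
  MOV R5, 29  → R5 = 29
  CMP R3, R5  → computes 15 - 29 = -14
  Result is nonzero, so values are not equal
ZF = 0

0


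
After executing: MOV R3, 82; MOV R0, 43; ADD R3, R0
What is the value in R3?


Register state trace:
  MOV R3, 82  → R3 = 82
  MOV R0, 43  → R0 = 43
  ADD R3, R0  → R3 = 82 + 43 = 125
Final: R3 = 125

125


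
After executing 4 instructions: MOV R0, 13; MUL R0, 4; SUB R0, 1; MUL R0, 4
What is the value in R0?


Register state trace:
  MOV R0, 13  → R0 = 13
  MUL R0, 4  → R0 = 13 * 4 = 52
  SUB R0, 1  → R0 = 52 - 1 = 51
  MUL R0, 4  → R0 = 51 * 4 = 204
Final: R0 = 204

204


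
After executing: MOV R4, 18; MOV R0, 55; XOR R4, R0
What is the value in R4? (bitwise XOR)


Register state trace:
  MOV R4, 18  → R4 = 18 (0b00010010)
  MOV R0, 55  → R0 = 55 (0b00110111)
  XOR R4, R0  → R4 = 18 XOR 55 = 37 (0b00100101)
Final: R4 = 37

37


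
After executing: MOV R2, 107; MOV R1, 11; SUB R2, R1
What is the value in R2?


Register state trace:
  MOV R2, 107  → R2 = 107
  MOV R1, 11  → R1 = 11
  SUB R2, R1  → R2 = 107 - 11 = 96
Final: R2 = 96

96


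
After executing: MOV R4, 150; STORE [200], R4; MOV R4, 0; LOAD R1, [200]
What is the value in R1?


Register and memory trace:
  MOV R4, 150  → R4 = 150
  STORE [200], R4  → mem[200] = 150
  MOV R4, 0  → R4 = 0
  LOAD R1, [200]  → R1 = mem[200] = 150
Final: R1 = 150

150


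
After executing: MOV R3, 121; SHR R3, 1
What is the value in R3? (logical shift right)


Register state trace:
  MOV R3, 121  → R3 = 121
  SHR R3, 1  → R3 = 121 >> 1 = 121 // 2^1 = 60
Final: R3 = 60

60


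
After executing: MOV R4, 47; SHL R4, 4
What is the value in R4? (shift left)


Register state trace:
  MOV R4, 47  → R4 = 47
  SHL R4, 4  → R4 = 47 << 4 = 47 * 2^4 = 752
Final: R4 = 752

752


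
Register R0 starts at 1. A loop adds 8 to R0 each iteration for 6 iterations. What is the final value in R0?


Starting value: R0 = 1
  Iter 1: R0 = 1 + 8 = 9
  Iter 2: R0 = 9 + 8 = 17
  Iter 3: R0 = 17 + 8 = 25
  Iter 4: R0 = 25 + 8 = 33
  Iter 5: R0 = 33 + 8 = 41
  Iter 6: R0 = 41 + 8 = 49
Final: R0 = 49

49


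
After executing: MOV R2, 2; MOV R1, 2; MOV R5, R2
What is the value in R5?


Register state trace:
  MOV R2, 2  → R2 = 2
  MOV R1, 2  → R1 = 2
  MOV R5, R2  → R5 = 2
Final: R5 = 2

2


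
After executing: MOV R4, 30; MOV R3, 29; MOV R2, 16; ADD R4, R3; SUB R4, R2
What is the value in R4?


Register state trace:
  MOV R4, 30  → R4 = 30
  MOV R3, 29  → R3 = 29
  MOV R2, 16  → R2 = 16
  ADD R4, R3  → R4 = 30 + 29 = 59
  SUB R4, R2  → R4 = 59 - 16 = 43
Final: R4 = 43

43


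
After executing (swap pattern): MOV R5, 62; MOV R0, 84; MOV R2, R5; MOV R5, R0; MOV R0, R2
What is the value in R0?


Register state trace (swap pattern):
  MOV R5, 62  → R5 = 62
  MOV R0, 84  → R0 = 84
  MOV R2, R5  → R2 = 62  (save R5)
  MOV R5, R0  → R5 = 84  (R5 gets R0's value)
  MOV R0, R2  → R0 = 62  (R0 gets saved value)
Final: R0 = 62

62


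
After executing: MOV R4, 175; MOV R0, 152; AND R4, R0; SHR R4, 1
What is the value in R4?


Register state trace:
  MOV R4, 175  → R4 = 175 (0b10101111)
  MOV R0, 152  → R0 = 152 (0b10011000)
  AND R4, R0  → R4 = 175 AND 152 = 136 (0b10001000)
  SHR R4, 1  → R4 = 136 >> 1 = 68
Final: R4 = 68

68


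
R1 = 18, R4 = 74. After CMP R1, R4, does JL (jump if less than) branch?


Trace:
  R1 = 18, R4 = 74
  CMP R1, R4  → compares 18 vs 74
  JL checks: is 18 less than 74?
  18 < 74, so condition is true
Branch taken: Yes

Yes


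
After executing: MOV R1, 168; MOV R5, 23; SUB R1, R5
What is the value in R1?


Register state trace:
  MOV R1, 168  → R1 = 168
  MOV R5, 23  → R5 = 23
  SUB R1, R5  → R1 = 168 - 23 = 145
Final: R1 = 145

145


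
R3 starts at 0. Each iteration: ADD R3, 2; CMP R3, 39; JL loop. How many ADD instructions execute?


Loop trace (R3 starts at 0, target 39, step 2):
  ADD #1: R3 = 0 + 2 = 2  → 2 < 39, loop
  ADD #2: R3 = 2 + 2 = 4  → 4 < 39, loop
  ADD #3: R3 = 4 + 2 = 6  → 6 < 39, loop
  ADD #4: R3 = 6 + 2 = 8  → 8 < 39, loop
  ADD #5: R3 = 8 + 2 = 10  → 10 < 39, loop
  ADD #6: R3 = 10 + 2 = 12  → 12 < 39, loop
  ADD #7: R3 = 12 + 2 = 14  → 14 < 39, loop
  ADD #8: R3 = 14 + 2 = 16  → 16 < 39, loop
  ADD #9: R3 = 16 + 2 = 18  → 18 < 39, loop
  ADD #10: R3 = 18 + 2 = 20  → 20 < 39, loop
  ADD #11: R3 = 20 + 2 = 22  → 22 < 39, loop
  ADD #12: R3 = 22 + 2 = 24  → 24 < 39, loop
  ADD #13: R3 = 24 + 2 = 26  → 26 < 39, loop
  ADD #14: R3 = 26 + 2 = 28  → 28 < 39, loop
  ADD #15: R3 = 28 + 2 = 30  → 30 < 39, loop
  ADD #16: R3 = 30 + 2 = 32  → 32 < 39, loop
  ADD #17: R3 = 32 + 2 = 34  → 34 < 39, loop
  ADD #18: R3 = 34 + 2 = 36  → 36 < 39, loop
  ADD #19: R3 = 36 + 2 = 38  → 38 < 39, loop
  ADD #20: R3 = 38 + 2 = 40  → 40 >= 39, exit
Total ADD instructions: 20

20


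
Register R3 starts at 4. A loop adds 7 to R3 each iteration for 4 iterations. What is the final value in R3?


Starting value: R3 = 4
  Iter 1: R3 = 4 + 7 = 11
  Iter 2: R3 = 11 + 7 = 18
  Iter 3: R3 = 18 + 7 = 25
  Iter 4: R3 = 25 + 7 = 32
Final: R3 = 32

32


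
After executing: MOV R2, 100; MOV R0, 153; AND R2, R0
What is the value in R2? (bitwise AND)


Register state trace:
  MOV R2, 100  → R2 = 100 (0b01100100)
  MOV R0, 153  → R0 = 153 (0b10011001)
  AND R2, R0  → R2 = 100 AND 153 = 0 (0b00000000)
Final: R2 = 0

0


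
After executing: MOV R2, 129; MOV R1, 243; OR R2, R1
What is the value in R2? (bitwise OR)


Register state trace:
  MOV R2, 129  → R2 = 129 (0b10000001)
  MOV R1, 243  → R1 = 243 (0b11110011)
  OR R2, R1   → R2 = 129 OR 243 = 243 (0b11110011)
Final: R2 = 243

243


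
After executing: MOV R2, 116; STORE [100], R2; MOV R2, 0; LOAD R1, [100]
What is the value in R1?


Register and memory trace:
  MOV R2, 116  → R2 = 116
  STORE [100], R2  → mem[100] = 116
  MOV R2, 0  → R2 = 0
  LOAD R1, [100]  → R1 = mem[100] = 116
Final: R1 = 116

116


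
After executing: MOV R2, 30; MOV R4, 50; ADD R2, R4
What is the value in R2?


Register state trace:
  MOV R2, 30  → R2 = 30
  MOV R4, 50  → R4 = 50
  ADD R2, R4  → R2 = 30 + 50 = 80
Final: R2 = 80

80


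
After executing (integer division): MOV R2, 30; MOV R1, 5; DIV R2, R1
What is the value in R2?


Register state trace:
  MOV R2, 30  → R2 = 30
  MOV R1, 5  → R1 = 5
  DIV R2, R1  → R2 = 30 // 5 = 6
Final: R2 = 6

6


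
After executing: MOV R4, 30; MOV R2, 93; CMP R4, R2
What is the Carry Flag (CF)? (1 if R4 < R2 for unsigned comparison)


Register state trace:
  MOV R4, 30  → R4 = 30
  MOV R2, 93  → R2 = 93
  CMP R4, R2  → unsigned 30 - 93: borrow occurs
  30 < 93, so CF = 1
CF = 1

1


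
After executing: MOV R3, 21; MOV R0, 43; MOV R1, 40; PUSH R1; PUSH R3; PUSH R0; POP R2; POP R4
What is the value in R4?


Stack trace (top is rightmost):
  MOV R3, 21  → R3 = 21
  MOV R0, 43  → R0 = 43
  MOV R1, 40  → R1 = 40
  PUSH R1  → stack: [40]
  PUSH R3  → stack: [40, 21]
  PUSH R0  → stack: [40, 21, 43]
  POP R2  → R2 = 43, stack: [40, 21]
  POP R4  → R4 = 21, stack: [40]
Final: R4 = 21

21


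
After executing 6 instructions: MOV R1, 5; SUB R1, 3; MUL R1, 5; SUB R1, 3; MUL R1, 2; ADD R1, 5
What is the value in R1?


Register state trace:
  MOV R1, 5  → R1 = 5
  SUB R1, 3  → R1 = 5 - 3 = 2
  MUL R1, 5  → R1 = 2 * 5 = 10
  SUB R1, 3  → R1 = 10 - 3 = 7
  MUL R1, 2  → R1 = 7 * 2 = 14
  ADD R1, 5  → R1 = 14 + 5 = 19
Final: R1 = 19

19


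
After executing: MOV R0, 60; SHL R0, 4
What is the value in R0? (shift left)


Register state trace:
  MOV R0, 60  → R0 = 60
  SHL R0, 4  → R0 = 60 << 4 = 60 * 2^4 = 960
Final: R0 = 960

960


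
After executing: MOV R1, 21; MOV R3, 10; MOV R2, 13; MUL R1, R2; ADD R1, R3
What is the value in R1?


Register state trace:
  MOV R1, 21  → R1 = 21
  MOV R3, 10  → R3 = 10
  MOV R2, 13  → R2 = 13
  MUL R1, R2  → R1 = 21 * 13 = 273
  ADD R1, R3  → R1 = 273 + 10 = 283
Final: R1 = 283

283


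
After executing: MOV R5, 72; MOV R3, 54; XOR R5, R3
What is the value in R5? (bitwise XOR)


Register state trace:
  MOV R5, 72  → R5 = 72 (0b01001000)
  MOV R3, 54  → R3 = 54 (0b00110110)
  XOR R5, R3  → R5 = 72 XOR 54 = 126 (0b01111110)
Final: R5 = 126

126


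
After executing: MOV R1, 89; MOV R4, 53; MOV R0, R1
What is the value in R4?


Register state trace:
  MOV R1, 89  → R1 = 89
  MOV R4, 53  → R4 = 53
  MOV R0, R1  → R0 = 89
Final: R4 = 53

53


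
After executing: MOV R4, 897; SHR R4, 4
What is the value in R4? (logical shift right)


Register state trace:
  MOV R4, 897  → R4 = 897
  SHR R4, 4  → R4 = 897 >> 4 = 897 // 2^4 = 56
Final: R4 = 56

56


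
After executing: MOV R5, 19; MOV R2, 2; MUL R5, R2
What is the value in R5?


Register state trace:
  MOV R5, 19  → R5 = 19
  MOV R2, 2  → R2 = 2
  MUL R5, R2  → R5 = 19 * 2 = 38
Final: R5 = 38

38


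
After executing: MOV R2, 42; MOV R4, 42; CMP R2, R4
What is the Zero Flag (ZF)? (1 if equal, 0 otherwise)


Register state trace:
  MOV R2, 42  → R2 = 42
  MOV R4, 42  → R4 = 42
  CMP R2, R4  → computes 42 - 42 = 0
  Result is zero, so values are equal
ZF = 1

1


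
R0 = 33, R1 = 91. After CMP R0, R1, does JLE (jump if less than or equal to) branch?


Trace:
  R0 = 33, R1 = 91
  CMP R0, R1  → compares 33 vs 91
  JLE checks: is 33 less than or equal to 91?
  33 < 91, so condition is true
Branch taken: Yes

Yes


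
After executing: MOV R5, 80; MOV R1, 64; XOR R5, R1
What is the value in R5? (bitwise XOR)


Register state trace:
  MOV R5, 80  → R5 = 80 (0b01010000)
  MOV R1, 64  → R1 = 64 (0b01000000)
  XOR R5, R1  → R5 = 80 XOR 64 = 16 (0b00010000)
Final: R5 = 16

16


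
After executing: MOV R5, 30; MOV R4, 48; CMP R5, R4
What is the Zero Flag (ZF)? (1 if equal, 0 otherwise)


Register state trace:
  MOV R5, 30  → R5 = 30
  MOV R4, 48  → R4 = 48
  CMP R5, R4  → computes 30 - 48 = -18
  Result is nonzero, so values are not equal
ZF = 0

0


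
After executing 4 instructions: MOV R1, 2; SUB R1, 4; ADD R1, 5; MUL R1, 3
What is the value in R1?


Register state trace:
  MOV R1, 2  → R1 = 2
  SUB R1, 4  → R1 = 2 - 4 = -2
  ADD R1, 5  → R1 = -2 + 5 = 3
  MUL R1, 3  → R1 = 3 * 3 = 9
Final: R1 = 9

9


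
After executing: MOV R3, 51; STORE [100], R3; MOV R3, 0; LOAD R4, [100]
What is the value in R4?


Register and memory trace:
  MOV R3, 51  → R3 = 51
  STORE [100], R3  → mem[100] = 51
  MOV R3, 0  → R3 = 0
  LOAD R4, [100]  → R4 = mem[100] = 51
Final: R4 = 51

51


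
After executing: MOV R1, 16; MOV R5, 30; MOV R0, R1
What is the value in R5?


Register state trace:
  MOV R1, 16  → R1 = 16
  MOV R5, 30  → R5 = 30
  MOV R0, R1  → R0 = 16
Final: R5 = 30

30


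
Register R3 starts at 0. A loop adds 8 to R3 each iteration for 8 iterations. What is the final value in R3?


Starting value: R3 = 0
  Iter 1: R3 = 0 + 8 = 8
  Iter 2: R3 = 8 + 8 = 16
  Iter 3: R3 = 16 + 8 = 24
  Iter 4: R3 = 24 + 8 = 32
  Iter 5: R3 = 32 + 8 = 40
  Iter 6: R3 = 40 + 8 = 48
  Iter 7: R3 = 48 + 8 = 56
  Iter 8: R3 = 56 + 8 = 64
Final: R3 = 64

64


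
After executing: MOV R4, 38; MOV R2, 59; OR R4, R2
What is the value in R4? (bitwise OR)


Register state trace:
  MOV R4, 38  → R4 = 38 (0b00100110)
  MOV R2, 59  → R2 = 59 (0b00111011)
  OR R4, R2   → R4 = 38 OR 59 = 63 (0b00111111)
Final: R4 = 63

63


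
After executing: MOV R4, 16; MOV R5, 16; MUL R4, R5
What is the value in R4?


Register state trace:
  MOV R4, 16  → R4 = 16
  MOV R5, 16  → R5 = 16
  MUL R4, R5  → R4 = 16 * 16 = 256
Final: R4 = 256

256


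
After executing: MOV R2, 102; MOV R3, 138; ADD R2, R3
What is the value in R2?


Register state trace:
  MOV R2, 102  → R2 = 102
  MOV R3, 138  → R3 = 138
  ADD R2, R3  → R2 = 102 + 138 = 240
Final: R2 = 240

240


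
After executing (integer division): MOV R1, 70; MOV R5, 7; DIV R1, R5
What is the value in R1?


Register state trace:
  MOV R1, 70  → R1 = 70
  MOV R5, 7  → R5 = 7
  DIV R1, R5  → R1 = 70 // 7 = 10
Final: R1 = 10

10


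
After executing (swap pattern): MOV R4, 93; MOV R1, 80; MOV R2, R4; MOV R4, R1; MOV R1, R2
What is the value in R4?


Register state trace (swap pattern):
  MOV R4, 93  → R4 = 93
  MOV R1, 80  → R1 = 80
  MOV R2, R4  → R2 = 93  (save R4)
  MOV R4, R1  → R4 = 80  (R4 gets R1's value)
  MOV R1, R2  → R1 = 93  (R1 gets saved value)
Final: R4 = 80

80


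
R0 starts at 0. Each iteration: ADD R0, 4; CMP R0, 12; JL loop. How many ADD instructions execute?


Loop trace (R0 starts at 0, target 12, step 4):
  ADD #1: R0 = 0 + 4 = 4  → 4 < 12, loop
  ADD #2: R0 = 4 + 4 = 8  → 8 < 12, loop
  ADD #3: R0 = 8 + 4 = 12  → 12 >= 12, exit
Total ADD instructions: 3

3


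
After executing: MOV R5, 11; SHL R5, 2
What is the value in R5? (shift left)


Register state trace:
  MOV R5, 11  → R5 = 11
  SHL R5, 2  → R5 = 11 << 2 = 11 * 2^2 = 44
Final: R5 = 44

44


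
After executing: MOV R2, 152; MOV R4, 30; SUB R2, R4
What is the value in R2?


Register state trace:
  MOV R2, 152  → R2 = 152
  MOV R4, 30  → R4 = 30
  SUB R2, R4  → R2 = 152 - 30 = 122
Final: R2 = 122

122


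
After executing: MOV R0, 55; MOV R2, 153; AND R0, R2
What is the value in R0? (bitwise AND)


Register state trace:
  MOV R0, 55  → R0 = 55 (0b00110111)
  MOV R2, 153  → R2 = 153 (0b10011001)
  AND R0, R2  → R0 = 55 AND 153 = 17 (0b00010001)
Final: R0 = 17

17


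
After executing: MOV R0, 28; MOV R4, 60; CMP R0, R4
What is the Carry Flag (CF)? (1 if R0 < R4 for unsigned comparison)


Register state trace:
  MOV R0, 28  → R0 = 28
  MOV R4, 60  → R4 = 60
  CMP R0, R4  → unsigned 28 - 60: borrow occurs
  28 < 60, so CF = 1
CF = 1

1


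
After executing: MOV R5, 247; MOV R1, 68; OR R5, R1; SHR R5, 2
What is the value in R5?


Register state trace:
  MOV R5, 247  → R5 = 247 (0b11110111)
  MOV R1, 68  → R1 = 68 (0b01000100)
  OR R5, R1  → R5 = 247 OR 68 = 247 (0b11110111)
  SHR R5, 2  → R5 = 247 >> 2 = 61
Final: R5 = 61

61


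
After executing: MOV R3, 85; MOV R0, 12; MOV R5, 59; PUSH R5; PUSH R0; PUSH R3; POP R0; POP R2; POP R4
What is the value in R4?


Stack trace (top is rightmost):
  MOV R3, 85  → R3 = 85
  MOV R0, 12  → R0 = 12
  MOV R5, 59  → R5 = 59
  PUSH R5  → stack: [59]
  PUSH R0  → stack: [59, 12]
  PUSH R3  → stack: [59, 12, 85]
  POP R0  → R0 = 85, stack: [59, 12]
  POP R2  → R2 = 12, stack: [59]
  POP R4  → R4 = 59, stack: []
Final: R4 = 59

59


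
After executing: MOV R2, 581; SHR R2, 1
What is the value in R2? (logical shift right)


Register state trace:
  MOV R2, 581  → R2 = 581
  SHR R2, 1  → R2 = 581 >> 1 = 581 // 2^1 = 290
Final: R2 = 290

290


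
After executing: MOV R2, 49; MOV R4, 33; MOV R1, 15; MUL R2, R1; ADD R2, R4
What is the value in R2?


Register state trace:
  MOV R2, 49  → R2 = 49
  MOV R4, 33  → R4 = 33
  MOV R1, 15  → R1 = 15
  MUL R2, R1  → R2 = 49 * 15 = 735
  ADD R2, R4  → R2 = 735 + 33 = 768
Final: R2 = 768

768


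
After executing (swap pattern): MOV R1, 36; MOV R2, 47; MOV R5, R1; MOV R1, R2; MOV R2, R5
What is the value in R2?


Register state trace (swap pattern):
  MOV R1, 36  → R1 = 36
  MOV R2, 47  → R2 = 47
  MOV R5, R1  → R5 = 36  (save R1)
  MOV R1, R2  → R1 = 47  (R1 gets R2's value)
  MOV R2, R5  → R2 = 36  (R2 gets saved value)
Final: R2 = 36

36


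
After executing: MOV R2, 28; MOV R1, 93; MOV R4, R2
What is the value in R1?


Register state trace:
  MOV R2, 28  → R2 = 28
  MOV R1, 93  → R1 = 93
  MOV R4, R2  → R4 = 28
Final: R1 = 93

93


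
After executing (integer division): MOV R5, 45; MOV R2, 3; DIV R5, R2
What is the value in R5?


Register state trace:
  MOV R5, 45  → R5 = 45
  MOV R2, 3  → R2 = 3
  DIV R5, R2  → R5 = 45 // 3 = 15
Final: R5 = 15

15


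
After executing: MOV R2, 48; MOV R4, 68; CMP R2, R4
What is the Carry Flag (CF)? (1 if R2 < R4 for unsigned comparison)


Register state trace:
  MOV R2, 48  → R2 = 48
  MOV R4, 68  → R4 = 68
  CMP R2, R4  → unsigned 48 - 68: borrow occurs
  48 < 68, so CF = 1
CF = 1

1


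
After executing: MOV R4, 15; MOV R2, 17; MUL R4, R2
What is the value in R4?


Register state trace:
  MOV R4, 15  → R4 = 15
  MOV R2, 17  → R2 = 17
  MUL R4, R2  → R4 = 15 * 17 = 255
Final: R4 = 255

255


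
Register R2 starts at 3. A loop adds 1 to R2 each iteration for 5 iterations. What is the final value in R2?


Starting value: R2 = 3
  Iter 1: R2 = 3 + 1 = 4
  Iter 2: R2 = 4 + 1 = 5
  Iter 3: R2 = 5 + 1 = 6
  Iter 4: R2 = 6 + 1 = 7
  Iter 5: R2 = 7 + 1 = 8
Final: R2 = 8

8


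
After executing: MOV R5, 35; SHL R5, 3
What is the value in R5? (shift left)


Register state trace:
  MOV R5, 35  → R5 = 35
  SHL R5, 3  → R5 = 35 << 3 = 35 * 2^3 = 280
Final: R5 = 280

280


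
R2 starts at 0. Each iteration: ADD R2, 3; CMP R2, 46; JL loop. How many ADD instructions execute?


Loop trace (R2 starts at 0, target 46, step 3):
  ADD #1: R2 = 0 + 3 = 3  → 3 < 46, loop
  ADD #2: R2 = 3 + 3 = 6  → 6 < 46, loop
  ADD #3: R2 = 6 + 3 = 9  → 9 < 46, loop
  ADD #4: R2 = 9 + 3 = 12  → 12 < 46, loop
  ADD #5: R2 = 12 + 3 = 15  → 15 < 46, loop
  ADD #6: R2 = 15 + 3 = 18  → 18 < 46, loop
  ADD #7: R2 = 18 + 3 = 21  → 21 < 46, loop
  ADD #8: R2 = 21 + 3 = 24  → 24 < 46, loop
  ADD #9: R2 = 24 + 3 = 27  → 27 < 46, loop
  ADD #10: R2 = 27 + 3 = 30  → 30 < 46, loop
  ADD #11: R2 = 30 + 3 = 33  → 33 < 46, loop
  ADD #12: R2 = 33 + 3 = 36  → 36 < 46, loop
  ADD #13: R2 = 36 + 3 = 39  → 39 < 46, loop
  ADD #14: R2 = 39 + 3 = 42  → 42 < 46, loop
  ADD #15: R2 = 42 + 3 = 45  → 45 < 46, loop
  ADD #16: R2 = 45 + 3 = 48  → 48 >= 46, exit
Total ADD instructions: 16

16


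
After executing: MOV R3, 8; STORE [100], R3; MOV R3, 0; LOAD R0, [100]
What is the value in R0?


Register and memory trace:
  MOV R3, 8  → R3 = 8
  STORE [100], R3  → mem[100] = 8
  MOV R3, 0  → R3 = 0
  LOAD R0, [100]  → R0 = mem[100] = 8
Final: R0 = 8

8


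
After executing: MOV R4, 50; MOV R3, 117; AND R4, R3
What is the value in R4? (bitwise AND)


Register state trace:
  MOV R4, 50  → R4 = 50 (0b00110010)
  MOV R3, 117  → R3 = 117 (0b01110101)
  AND R4, R3  → R4 = 50 AND 117 = 48 (0b00110000)
Final: R4 = 48

48


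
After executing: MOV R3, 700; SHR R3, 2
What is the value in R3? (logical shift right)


Register state trace:
  MOV R3, 700  → R3 = 700
  SHR R3, 2  → R3 = 700 >> 2 = 700 // 2^2 = 175
Final: R3 = 175

175


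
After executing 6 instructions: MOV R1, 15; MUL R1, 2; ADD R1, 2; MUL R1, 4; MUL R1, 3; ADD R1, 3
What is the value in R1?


Register state trace:
  MOV R1, 15  → R1 = 15
  MUL R1, 2  → R1 = 15 * 2 = 30
  ADD R1, 2  → R1 = 30 + 2 = 32
  MUL R1, 4  → R1 = 32 * 4 = 128
  MUL R1, 3  → R1 = 128 * 3 = 384
  ADD R1, 3  → R1 = 384 + 3 = 387
Final: R1 = 387

387
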